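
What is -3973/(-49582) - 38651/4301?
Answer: -1899306009/213252182 ≈ -8.9064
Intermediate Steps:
-3973/(-49582) - 38651/4301 = -3973*(-1/49582) - 38651*1/4301 = 3973/49582 - 38651/4301 = -1899306009/213252182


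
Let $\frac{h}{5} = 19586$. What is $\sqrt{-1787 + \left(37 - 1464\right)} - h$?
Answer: $-97930 + i \sqrt{3214} \approx -97930.0 + 56.692 i$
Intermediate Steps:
$h = 97930$ ($h = 5 \cdot 19586 = 97930$)
$\sqrt{-1787 + \left(37 - 1464\right)} - h = \sqrt{-1787 + \left(37 - 1464\right)} - 97930 = \sqrt{-1787 - 1427} - 97930 = \sqrt{-3214} - 97930 = i \sqrt{3214} - 97930 = -97930 + i \sqrt{3214}$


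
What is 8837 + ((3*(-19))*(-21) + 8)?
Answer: 10042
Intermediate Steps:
8837 + ((3*(-19))*(-21) + 8) = 8837 + (-57*(-21) + 8) = 8837 + (1197 + 8) = 8837 + 1205 = 10042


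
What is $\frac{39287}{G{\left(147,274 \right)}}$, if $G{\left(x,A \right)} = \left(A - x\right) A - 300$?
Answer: $\frac{39287}{34498} \approx 1.1388$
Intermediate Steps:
$G{\left(x,A \right)} = -300 + A \left(A - x\right)$ ($G{\left(x,A \right)} = A \left(A - x\right) - 300 = -300 + A \left(A - x\right)$)
$\frac{39287}{G{\left(147,274 \right)}} = \frac{39287}{-300 + 274^{2} - 274 \cdot 147} = \frac{39287}{-300 + 75076 - 40278} = \frac{39287}{34498}$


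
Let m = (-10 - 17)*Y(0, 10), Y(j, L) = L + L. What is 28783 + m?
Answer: 28243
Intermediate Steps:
Y(j, L) = 2*L
m = -540 (m = (-10 - 17)*(2*10) = -27*20 = -540)
28783 + m = 28783 - 540 = 28243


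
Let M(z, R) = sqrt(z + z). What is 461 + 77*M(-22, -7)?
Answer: 461 + 154*I*sqrt(11) ≈ 461.0 + 510.76*I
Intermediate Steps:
M(z, R) = sqrt(2)*sqrt(z) (M(z, R) = sqrt(2*z) = sqrt(2)*sqrt(z))
461 + 77*M(-22, -7) = 461 + 77*(sqrt(2)*sqrt(-22)) = 461 + 77*(sqrt(2)*(I*sqrt(22))) = 461 + 77*(2*I*sqrt(11)) = 461 + 154*I*sqrt(11)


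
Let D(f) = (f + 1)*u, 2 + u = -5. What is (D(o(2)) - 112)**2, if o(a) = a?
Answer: 17689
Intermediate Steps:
u = -7 (u = -2 - 5 = -7)
D(f) = -7 - 7*f (D(f) = (f + 1)*(-7) = (1 + f)*(-7) = -7 - 7*f)
(D(o(2)) - 112)**2 = ((-7 - 7*2) - 112)**2 = ((-7 - 14) - 112)**2 = (-21 - 112)**2 = (-133)**2 = 17689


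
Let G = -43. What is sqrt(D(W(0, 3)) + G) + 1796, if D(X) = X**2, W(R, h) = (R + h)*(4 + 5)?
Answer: 1796 + 7*sqrt(14) ≈ 1822.2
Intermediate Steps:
W(R, h) = 9*R + 9*h (W(R, h) = (R + h)*9 = 9*R + 9*h)
sqrt(D(W(0, 3)) + G) + 1796 = sqrt((9*0 + 9*3)**2 - 43) + 1796 = sqrt((0 + 27)**2 - 43) + 1796 = sqrt(27**2 - 43) + 1796 = sqrt(729 - 43) + 1796 = sqrt(686) + 1796 = 7*sqrt(14) + 1796 = 1796 + 7*sqrt(14)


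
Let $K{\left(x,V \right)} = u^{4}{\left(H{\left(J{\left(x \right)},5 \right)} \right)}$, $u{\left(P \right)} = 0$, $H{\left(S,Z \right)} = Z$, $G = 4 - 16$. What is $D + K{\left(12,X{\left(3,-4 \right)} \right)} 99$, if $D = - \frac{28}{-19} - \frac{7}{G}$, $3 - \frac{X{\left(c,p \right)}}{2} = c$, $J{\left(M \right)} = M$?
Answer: $\frac{469}{228} \approx 2.057$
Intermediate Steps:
$G = -12$ ($G = 4 - 16 = -12$)
$X{\left(c,p \right)} = 6 - 2 c$
$D = \frac{469}{228}$ ($D = - \frac{28}{-19} - \frac{7}{-12} = \left(-28\right) \left(- \frac{1}{19}\right) - - \frac{7}{12} = \frac{28}{19} + \frac{7}{12} = \frac{469}{228} \approx 2.057$)
$K{\left(x,V \right)} = 0$ ($K{\left(x,V \right)} = 0^{4} = 0$)
$D + K{\left(12,X{\left(3,-4 \right)} \right)} 99 = \frac{469}{228} + 0 \cdot 99 = \frac{469}{228} + 0 = \frac{469}{228}$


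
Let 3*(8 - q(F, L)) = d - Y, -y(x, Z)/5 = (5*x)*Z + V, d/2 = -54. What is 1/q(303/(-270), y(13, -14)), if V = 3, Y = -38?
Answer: 3/94 ≈ 0.031915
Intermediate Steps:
d = -108 (d = 2*(-54) = -108)
y(x, Z) = -15 - 25*Z*x (y(x, Z) = -5*((5*x)*Z + 3) = -5*(5*Z*x + 3) = -5*(3 + 5*Z*x) = -15 - 25*Z*x)
q(F, L) = 94/3 (q(F, L) = 8 - (-108 - 1*(-38))/3 = 8 - (-108 + 38)/3 = 8 - ⅓*(-70) = 8 + 70/3 = 94/3)
1/q(303/(-270), y(13, -14)) = 1/(94/3) = 3/94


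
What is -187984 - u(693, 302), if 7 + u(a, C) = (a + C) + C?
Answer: -189274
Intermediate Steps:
u(a, C) = -7 + a + 2*C (u(a, C) = -7 + ((a + C) + C) = -7 + ((C + a) + C) = -7 + (a + 2*C) = -7 + a + 2*C)
-187984 - u(693, 302) = -187984 - (-7 + 693 + 2*302) = -187984 - (-7 + 693 + 604) = -187984 - 1*1290 = -187984 - 1290 = -189274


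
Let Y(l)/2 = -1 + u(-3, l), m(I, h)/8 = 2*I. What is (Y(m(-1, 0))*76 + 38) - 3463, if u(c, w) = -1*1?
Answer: -3729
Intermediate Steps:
m(I, h) = 16*I (m(I, h) = 8*(2*I) = 16*I)
u(c, w) = -1
Y(l) = -4 (Y(l) = 2*(-1 - 1) = 2*(-2) = -4)
(Y(m(-1, 0))*76 + 38) - 3463 = (-4*76 + 38) - 3463 = (-304 + 38) - 3463 = -266 - 3463 = -3729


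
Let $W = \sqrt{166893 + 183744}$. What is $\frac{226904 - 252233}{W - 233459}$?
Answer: $\frac{5913283011}{54502754044} + \frac{25329 \sqrt{350637}}{54502754044} \approx 0.10877$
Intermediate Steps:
$W = \sqrt{350637} \approx 592.15$
$\frac{226904 - 252233}{W - 233459} = \frac{226904 - 252233}{\sqrt{350637} - 233459} = - \frac{25329}{-233459 + \sqrt{350637}}$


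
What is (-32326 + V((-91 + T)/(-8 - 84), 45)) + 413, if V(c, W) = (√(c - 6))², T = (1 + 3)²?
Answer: -2936473/92 ≈ -31918.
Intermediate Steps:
T = 16 (T = 4² = 16)
V(c, W) = -6 + c (V(c, W) = (√(-6 + c))² = -6 + c)
(-32326 + V((-91 + T)/(-8 - 84), 45)) + 413 = (-32326 + (-6 + (-91 + 16)/(-8 - 84))) + 413 = (-32326 + (-6 - 75/(-92))) + 413 = (-32326 + (-6 - 75*(-1/92))) + 413 = (-32326 + (-6 + 75/92)) + 413 = (-32326 - 477/92) + 413 = -2974469/92 + 413 = -2936473/92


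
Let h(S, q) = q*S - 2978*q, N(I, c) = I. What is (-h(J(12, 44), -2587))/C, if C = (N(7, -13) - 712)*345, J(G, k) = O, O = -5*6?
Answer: 165568/5175 ≈ 31.994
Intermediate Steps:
O = -30
J(G, k) = -30
h(S, q) = -2978*q + S*q (h(S, q) = S*q - 2978*q = -2978*q + S*q)
C = -243225 (C = (7 - 712)*345 = -705*345 = -243225)
(-h(J(12, 44), -2587))/C = -(-2587)*(-2978 - 30)/(-243225) = -(-2587)*(-3008)*(-1/243225) = -1*7781696*(-1/243225) = -7781696*(-1/243225) = 165568/5175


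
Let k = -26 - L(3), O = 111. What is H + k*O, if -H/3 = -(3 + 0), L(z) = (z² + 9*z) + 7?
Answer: -7650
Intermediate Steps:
L(z) = 7 + z² + 9*z
H = 9 (H = -(-3)*(3 + 0) = -(-3)*3 = -3*(-3) = 9)
k = -69 (k = -26 - (7 + 3² + 9*3) = -26 - (7 + 9 + 27) = -26 - 1*43 = -26 - 43 = -69)
H + k*O = 9 - 69*111 = 9 - 7659 = -7650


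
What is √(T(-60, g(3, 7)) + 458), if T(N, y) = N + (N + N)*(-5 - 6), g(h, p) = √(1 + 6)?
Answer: √1718 ≈ 41.449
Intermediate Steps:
g(h, p) = √7
T(N, y) = -21*N (T(N, y) = N + (2*N)*(-11) = N - 22*N = -21*N)
√(T(-60, g(3, 7)) + 458) = √(-21*(-60) + 458) = √(1260 + 458) = √1718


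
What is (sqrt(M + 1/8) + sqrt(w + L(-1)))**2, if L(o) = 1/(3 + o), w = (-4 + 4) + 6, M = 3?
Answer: 77/8 + 5*sqrt(13)/2 ≈ 18.639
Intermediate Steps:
w = 6 (w = 0 + 6 = 6)
(sqrt(M + 1/8) + sqrt(w + L(-1)))**2 = (sqrt(3 + 1/8) + sqrt(6 + 1/(3 - 1)))**2 = (sqrt(3 + 1/8) + sqrt(6 + 1/2))**2 = (sqrt(25/8) + sqrt(6 + 1/2))**2 = (5*sqrt(2)/4 + sqrt(13/2))**2 = (5*sqrt(2)/4 + sqrt(26)/2)**2 = (sqrt(26)/2 + 5*sqrt(2)/4)**2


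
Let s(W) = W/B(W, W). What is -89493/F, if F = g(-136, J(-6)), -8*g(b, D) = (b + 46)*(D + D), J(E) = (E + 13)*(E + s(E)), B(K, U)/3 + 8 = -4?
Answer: 119324/1225 ≈ 97.407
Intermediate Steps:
B(K, U) = -36 (B(K, U) = -24 + 3*(-4) = -24 - 12 = -36)
s(W) = -W/36 (s(W) = W/(-36) = W*(-1/36) = -W/36)
J(E) = 35*E*(13 + E)/36 (J(E) = (E + 13)*(E - E/36) = (13 + E)*(35*E/36) = 35*E*(13 + E)/36)
g(b, D) = -D*(46 + b)/4 (g(b, D) = -(b + 46)*(D + D)/8 = -(46 + b)*2*D/8 = -D*(46 + b)/4)
F = -3675/4 (F = -(35/36)*(-6)*(13 - 6)*(46 - 136)/4 = -¼*(35/36)*(-6)*7*(-90) = -¼*(-245/6)*(-90) = -3675/4 ≈ -918.75)
-89493/F = -89493/(-3675/4) = -89493*(-4/3675) = 119324/1225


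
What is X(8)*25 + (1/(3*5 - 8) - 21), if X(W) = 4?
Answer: 554/7 ≈ 79.143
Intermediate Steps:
X(8)*25 + (1/(3*5 - 8) - 21) = 4*25 + (1/(3*5 - 8) - 21) = 100 + (1/(15 - 8) - 21) = 100 + (1/7 - 21) = 100 + (⅐ - 21) = 100 - 146/7 = 554/7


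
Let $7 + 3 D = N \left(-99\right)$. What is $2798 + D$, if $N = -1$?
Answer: $\frac{8486}{3} \approx 2828.7$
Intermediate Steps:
$D = \frac{92}{3}$ ($D = - \frac{7}{3} + \frac{\left(-1\right) \left(-99\right)}{3} = - \frac{7}{3} + \frac{1}{3} \cdot 99 = - \frac{7}{3} + 33 = \frac{92}{3} \approx 30.667$)
$2798 + D = 2798 + \frac{92}{3} = \frac{8486}{3}$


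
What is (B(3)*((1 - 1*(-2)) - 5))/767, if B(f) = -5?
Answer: 10/767 ≈ 0.013038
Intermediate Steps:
(B(3)*((1 - 1*(-2)) - 5))/767 = -5*((1 - 1*(-2)) - 5)/767 = -5*((1 + 2) - 5)*(1/767) = -5*(3 - 5)*(1/767) = -5*(-2)*(1/767) = 10*(1/767) = 10/767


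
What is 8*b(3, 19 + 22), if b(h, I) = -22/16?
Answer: -11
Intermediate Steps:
b(h, I) = -11/8 (b(h, I) = -22*1/16 = -11/8)
8*b(3, 19 + 22) = 8*(-11/8) = -11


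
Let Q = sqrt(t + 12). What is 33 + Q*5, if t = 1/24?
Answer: 33 + 85*sqrt(6)/12 ≈ 50.351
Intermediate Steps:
t = 1/24 ≈ 0.041667
Q = 17*sqrt(6)/12 (Q = sqrt(1/24 + 12) = sqrt(289/24) = 17*sqrt(6)/12 ≈ 3.4701)
33 + Q*5 = 33 + (17*sqrt(6)/12)*5 = 33 + 85*sqrt(6)/12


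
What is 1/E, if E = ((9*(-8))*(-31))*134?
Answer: 1/299088 ≈ 3.3435e-6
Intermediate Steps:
E = 299088 (E = -72*(-31)*134 = 2232*134 = 299088)
1/E = 1/299088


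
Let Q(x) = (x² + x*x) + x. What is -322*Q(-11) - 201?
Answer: -74583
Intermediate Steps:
Q(x) = x + 2*x² (Q(x) = (x² + x²) + x = 2*x² + x = x + 2*x²)
-322*Q(-11) - 201 = -(-3542)*(1 + 2*(-11)) - 201 = -(-3542)*(1 - 22) - 201 = -(-3542)*(-21) - 201 = -322*231 - 201 = -74382 - 201 = -74583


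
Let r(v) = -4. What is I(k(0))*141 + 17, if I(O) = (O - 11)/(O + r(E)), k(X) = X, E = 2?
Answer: 1619/4 ≈ 404.75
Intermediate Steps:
I(O) = (-11 + O)/(-4 + O) (I(O) = (O - 11)/(O - 4) = (-11 + O)/(-4 + O))
I(k(0))*141 + 17 = ((-11 + 0)/(-4 + 0))*141 + 17 = (-11/(-4))*141 + 17 = -¼*(-11)*141 + 17 = (11/4)*141 + 17 = 1551/4 + 17 = 1619/4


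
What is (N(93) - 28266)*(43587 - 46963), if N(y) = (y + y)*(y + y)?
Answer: -21370080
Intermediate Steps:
N(y) = 4*y**2 (N(y) = (2*y)*(2*y) = 4*y**2)
(N(93) - 28266)*(43587 - 46963) = (4*93**2 - 28266)*(43587 - 46963) = (4*8649 - 28266)*(-3376) = (34596 - 28266)*(-3376) = 6330*(-3376) = -21370080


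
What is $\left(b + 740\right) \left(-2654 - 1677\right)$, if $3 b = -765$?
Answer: $-2100535$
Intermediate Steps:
$b = -255$ ($b = \frac{1}{3} \left(-765\right) = -255$)
$\left(b + 740\right) \left(-2654 - 1677\right) = \left(-255 + 740\right) \left(-2654 - 1677\right) = 485 \left(-4331\right) = -2100535$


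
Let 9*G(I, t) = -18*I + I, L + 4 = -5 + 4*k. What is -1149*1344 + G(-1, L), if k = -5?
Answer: -13898287/9 ≈ -1.5443e+6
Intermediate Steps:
L = -29 (L = -4 + (-5 + 4*(-5)) = -4 + (-5 - 20) = -4 - 25 = -29)
G(I, t) = -17*I/9 (G(I, t) = (-18*I + I)/9 = (-17*I)/9 = -17*I/9)
-1149*1344 + G(-1, L) = -1149*1344 - 17/9*(-1) = -1544256 + 17/9 = -13898287/9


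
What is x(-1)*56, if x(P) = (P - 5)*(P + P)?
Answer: 672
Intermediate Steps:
x(P) = 2*P*(-5 + P) (x(P) = (-5 + P)*(2*P) = 2*P*(-5 + P))
x(-1)*56 = (2*(-1)*(-5 - 1))*56 = (2*(-1)*(-6))*56 = 12*56 = 672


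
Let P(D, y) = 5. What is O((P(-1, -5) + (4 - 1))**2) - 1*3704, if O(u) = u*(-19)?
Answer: -4920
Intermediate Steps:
O(u) = -19*u
O((P(-1, -5) + (4 - 1))**2) - 1*3704 = -19*(5 + (4 - 1))**2 - 1*3704 = -19*(5 + 3)**2 - 3704 = -19*8**2 - 3704 = -19*64 - 3704 = -1216 - 3704 = -4920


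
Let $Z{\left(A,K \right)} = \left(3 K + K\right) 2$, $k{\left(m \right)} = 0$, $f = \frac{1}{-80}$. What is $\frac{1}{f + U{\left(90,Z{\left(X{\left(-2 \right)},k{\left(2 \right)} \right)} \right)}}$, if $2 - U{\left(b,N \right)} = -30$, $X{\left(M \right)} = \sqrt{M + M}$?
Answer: $\frac{80}{2559} \approx 0.031262$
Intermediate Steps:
$f = - \frac{1}{80} \approx -0.0125$
$X{\left(M \right)} = \sqrt{2} \sqrt{M}$ ($X{\left(M \right)} = \sqrt{2 M} = \sqrt{2} \sqrt{M}$)
$Z{\left(A,K \right)} = 8 K$ ($Z{\left(A,K \right)} = 4 K 2 = 8 K$)
$U{\left(b,N \right)} = 32$ ($U{\left(b,N \right)} = 2 - -30 = 2 + 30 = 32$)
$\frac{1}{f + U{\left(90,Z{\left(X{\left(-2 \right)},k{\left(2 \right)} \right)} \right)}} = \frac{1}{- \frac{1}{80} + 32} = \frac{1}{\frac{2559}{80}} = \frac{80}{2559}$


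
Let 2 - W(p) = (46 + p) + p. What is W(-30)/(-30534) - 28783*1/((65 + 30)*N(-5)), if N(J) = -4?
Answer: 439427021/5801460 ≈ 75.744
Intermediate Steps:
W(p) = -44 - 2*p (W(p) = 2 - ((46 + p) + p) = 2 - (46 + 2*p) = 2 + (-46 - 2*p) = -44 - 2*p)
W(-30)/(-30534) - 28783*1/((65 + 30)*N(-5)) = (-44 - 2*(-30))/(-30534) - 28783*(-1/(4*(65 + 30))) = (-44 + 60)*(-1/30534) - 28783/(95*(-4)) = 16*(-1/30534) - 28783/(-380) = -8/15267 - 28783*(-1/380) = -8/15267 + 28783/380 = 439427021/5801460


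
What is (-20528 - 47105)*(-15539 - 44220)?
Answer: 4041680447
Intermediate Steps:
(-20528 - 47105)*(-15539 - 44220) = -67633*(-59759) = 4041680447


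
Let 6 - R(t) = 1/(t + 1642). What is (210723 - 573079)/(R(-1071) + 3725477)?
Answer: -51726319/531812698 ≈ -0.097264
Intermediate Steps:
R(t) = 6 - 1/(1642 + t) (R(t) = 6 - 1/(t + 1642) = 6 - 1/(1642 + t))
(210723 - 573079)/(R(-1071) + 3725477) = (210723 - 573079)/((9851 + 6*(-1071))/(1642 - 1071) + 3725477) = -362356/((9851 - 6426)/571 + 3725477) = -362356/((1/571)*3425 + 3725477) = -362356/(3425/571 + 3725477) = -362356/2127250792/571 = -362356*571/2127250792 = -51726319/531812698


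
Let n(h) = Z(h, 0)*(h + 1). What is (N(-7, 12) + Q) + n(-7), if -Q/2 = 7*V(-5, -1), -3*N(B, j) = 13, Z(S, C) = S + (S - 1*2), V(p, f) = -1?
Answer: 317/3 ≈ 105.67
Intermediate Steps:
Z(S, C) = -2 + 2*S (Z(S, C) = S + (S - 2) = S + (-2 + S) = -2 + 2*S)
N(B, j) = -13/3 (N(B, j) = -⅓*13 = -13/3)
n(h) = (1 + h)*(-2 + 2*h) (n(h) = (-2 + 2*h)*(h + 1) = (-2 + 2*h)*(1 + h) = (1 + h)*(-2 + 2*h))
Q = 14 (Q = -14*(-1) = -2*(-7) = 14)
(N(-7, 12) + Q) + n(-7) = (-13/3 + 14) + (-2 + 2*(-7)²) = 29/3 + (-2 + 2*49) = 29/3 + (-2 + 98) = 29/3 + 96 = 317/3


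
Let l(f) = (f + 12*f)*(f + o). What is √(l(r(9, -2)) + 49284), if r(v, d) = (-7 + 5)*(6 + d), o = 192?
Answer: 2*√7537 ≈ 173.63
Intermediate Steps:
r(v, d) = -12 - 2*d (r(v, d) = -2*(6 + d) = -12 - 2*d)
l(f) = 13*f*(192 + f) (l(f) = (f + 12*f)*(f + 192) = (13*f)*(192 + f) = 13*f*(192 + f))
√(l(r(9, -2)) + 49284) = √(13*(-12 - 2*(-2))*(192 + (-12 - 2*(-2))) + 49284) = √(13*(-12 + 4)*(192 + (-12 + 4)) + 49284) = √(13*(-8)*(192 - 8) + 49284) = √(13*(-8)*184 + 49284) = √(-19136 + 49284) = √30148 = 2*√7537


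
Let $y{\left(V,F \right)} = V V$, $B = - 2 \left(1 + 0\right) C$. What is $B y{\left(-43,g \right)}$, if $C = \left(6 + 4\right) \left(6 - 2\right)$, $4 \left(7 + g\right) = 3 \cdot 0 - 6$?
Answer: $-147920$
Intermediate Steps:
$g = - \frac{17}{2}$ ($g = -7 + \frac{3 \cdot 0 - 6}{4} = -7 + \frac{0 - 6}{4} = -7 + \frac{1}{4} \left(-6\right) = -7 - \frac{3}{2} = - \frac{17}{2} \approx -8.5$)
$C = 40$ ($C = 10 \cdot 4 = 40$)
$B = -80$ ($B = - 2 \left(1 + 0\right) 40 = \left(-2\right) 1 \cdot 40 = \left(-2\right) 40 = -80$)
$y{\left(V,F \right)} = V^{2}$
$B y{\left(-43,g \right)} = - 80 \left(-43\right)^{2} = \left(-80\right) 1849 = -147920$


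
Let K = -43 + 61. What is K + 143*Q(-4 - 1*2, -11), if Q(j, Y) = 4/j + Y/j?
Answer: 1109/6 ≈ 184.83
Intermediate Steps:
K = 18
K + 143*Q(-4 - 1*2, -11) = 18 + 143*((4 - 11)/(-4 - 1*2)) = 18 + 143*(-7/(-4 - 2)) = 18 + 143*(-7/(-6)) = 18 + 143*(-⅙*(-7)) = 18 + 143*(7/6) = 18 + 1001/6 = 1109/6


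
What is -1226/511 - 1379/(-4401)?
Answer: -4690957/2248911 ≈ -2.0859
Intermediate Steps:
-1226/511 - 1379/(-4401) = -1226*1/511 - 1379*(-1/4401) = -1226/511 + 1379/4401 = -4690957/2248911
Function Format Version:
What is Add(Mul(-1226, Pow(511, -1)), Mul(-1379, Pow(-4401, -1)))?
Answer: Rational(-4690957, 2248911) ≈ -2.0859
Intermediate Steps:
Add(Mul(-1226, Pow(511, -1)), Mul(-1379, Pow(-4401, -1))) = Add(Mul(-1226, Rational(1, 511)), Mul(-1379, Rational(-1, 4401))) = Add(Rational(-1226, 511), Rational(1379, 4401)) = Rational(-4690957, 2248911)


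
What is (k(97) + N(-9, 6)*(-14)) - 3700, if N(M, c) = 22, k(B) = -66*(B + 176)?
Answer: -22026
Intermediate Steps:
k(B) = -11616 - 66*B (k(B) = -66*(176 + B) = -11616 - 66*B)
(k(97) + N(-9, 6)*(-14)) - 3700 = ((-11616 - 66*97) + 22*(-14)) - 3700 = ((-11616 - 6402) - 308) - 3700 = (-18018 - 308) - 3700 = -18326 - 3700 = -22026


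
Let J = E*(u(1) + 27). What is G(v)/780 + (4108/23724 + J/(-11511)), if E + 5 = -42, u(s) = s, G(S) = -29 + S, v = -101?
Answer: 1832971/15171498 ≈ 0.12082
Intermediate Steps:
E = -47 (E = -5 - 42 = -47)
J = -1316 (J = -47*(1 + 27) = -47*28 = -1316)
G(v)/780 + (4108/23724 + J/(-11511)) = (-29 - 101)/780 + (4108/23724 - 1316/(-11511)) = -130*1/780 + (4108*(1/23724) - 1316*(-1/11511)) = -⅙ + (1027/5931 + 1316/11511) = -⅙ + 2180777/7585749 = 1832971/15171498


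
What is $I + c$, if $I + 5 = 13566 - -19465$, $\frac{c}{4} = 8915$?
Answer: $68686$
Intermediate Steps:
$c = 35660$ ($c = 4 \cdot 8915 = 35660$)
$I = 33026$ ($I = -5 + \left(13566 - -19465\right) = -5 + \left(13566 + 19465\right) = -5 + 33031 = 33026$)
$I + c = 33026 + 35660 = 68686$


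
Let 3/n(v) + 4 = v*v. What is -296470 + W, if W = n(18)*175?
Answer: -18973975/64 ≈ -2.9647e+5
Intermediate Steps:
n(v) = 3/(-4 + v**2) (n(v) = 3/(-4 + v*v) = 3/(-4 + v**2))
W = 105/64 (W = (3/(-4 + 18**2))*175 = (3/(-4 + 324))*175 = (3/320)*175 = 105/64 ≈ 1.6406)
-296470 + W = -296470 + 105/64 = -18973975/64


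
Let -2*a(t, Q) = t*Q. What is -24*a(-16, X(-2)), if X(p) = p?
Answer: 384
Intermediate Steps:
a(t, Q) = -Q*t/2 (a(t, Q) = -t*Q/2 = -Q*t/2)
-24*a(-16, X(-2)) = -(-12)*(-2)*(-16) = -24*(-16) = 384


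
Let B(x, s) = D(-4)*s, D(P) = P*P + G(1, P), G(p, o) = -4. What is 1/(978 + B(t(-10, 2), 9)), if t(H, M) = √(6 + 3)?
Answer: 1/1086 ≈ 0.00092081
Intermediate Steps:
t(H, M) = 3 (t(H, M) = √9 = 3)
D(P) = -4 + P² (D(P) = P*P - 4 = P² - 4 = -4 + P²)
B(x, s) = 12*s (B(x, s) = (-4 + (-4)²)*s = (-4 + 16)*s = 12*s)
1/(978 + B(t(-10, 2), 9)) = 1/(978 + 12*9) = 1/(978 + 108) = 1/1086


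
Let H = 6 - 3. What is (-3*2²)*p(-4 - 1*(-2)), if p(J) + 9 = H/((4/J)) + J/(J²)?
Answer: 132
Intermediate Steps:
H = 3
p(J) = -9 + 1/J + 3*J/4 (p(J) = -9 + (3/((4/J)) + J/(J²)) = -9 + (3*(J/4) + J/J²) = -9 + (3*J/4 + 1/J) = -9 + (1/J + 3*J/4) = -9 + 1/J + 3*J/4)
(-3*2²)*p(-4 - 1*(-2)) = (-3*2²)*(-9 + 1/(-4 - 1*(-2)) + 3*(-4 - 1*(-2))/4) = (-3*4)*(-9 + 1/(-4 + 2) + 3*(-4 + 2)/4) = -12*(-9 + 1/(-2) + (¾)*(-2)) = -12*(-9 - ½ - 3/2) = -12*(-11) = 132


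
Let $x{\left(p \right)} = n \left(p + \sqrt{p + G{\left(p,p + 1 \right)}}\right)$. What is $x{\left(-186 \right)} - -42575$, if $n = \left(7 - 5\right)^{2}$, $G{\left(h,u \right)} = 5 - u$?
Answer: $41839$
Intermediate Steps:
$n = 4$ ($n = 2^{2} = 4$)
$x{\left(p \right)} = 8 + 4 p$ ($x{\left(p \right)} = 4 \left(p + \sqrt{p - \left(-4 + p\right)}\right) = 4 \left(p + \sqrt{4}\right) = 4 \left(p + 2\right) = 4 \left(2 + p\right) = 8 + 4 p$)
$x{\left(-186 \right)} - -42575 = \left(8 + 4 \left(-186\right)\right) - -42575 = \left(8 - 744\right) + 42575 = -736 + 42575 = 41839$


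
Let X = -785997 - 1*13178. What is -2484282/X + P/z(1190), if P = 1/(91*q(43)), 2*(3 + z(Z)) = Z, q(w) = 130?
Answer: 267666492103/86106311200 ≈ 3.1086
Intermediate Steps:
X = -799175 (X = -785997 - 13178 = -799175)
z(Z) = -3 + Z/2
P = 1/11830 (P = 1/(91*130) = 1/11830 ≈ 8.4531e-5)
-2484282/X + P/z(1190) = -2484282/(-799175) + 1/(11830*(-3 + (½)*1190)) = -2484282*(-1/799175) + 1/(11830*(-3 + 595)) = 2484282/799175 + (1/11830)/592 = 2484282/799175 + (1/11830)*(1/592) = 2484282/799175 + 1/7003360 = 267666492103/86106311200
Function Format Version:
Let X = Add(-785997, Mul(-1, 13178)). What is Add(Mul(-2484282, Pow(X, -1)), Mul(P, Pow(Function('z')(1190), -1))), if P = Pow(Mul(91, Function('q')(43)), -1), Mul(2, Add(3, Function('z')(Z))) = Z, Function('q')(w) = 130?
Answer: Rational(267666492103, 86106311200) ≈ 3.1086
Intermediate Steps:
X = -799175 (X = Add(-785997, -13178) = -799175)
Function('z')(Z) = Add(-3, Mul(Rational(1, 2), Z))
P = Rational(1, 11830) (P = Pow(Mul(91, 130), -1) = Pow(11830, -1) = Rational(1, 11830) ≈ 8.4531e-5)
Add(Mul(-2484282, Pow(X, -1)), Mul(P, Pow(Function('z')(1190), -1))) = Add(Mul(-2484282, Pow(-799175, -1)), Mul(Rational(1, 11830), Pow(Add(-3, Mul(Rational(1, 2), 1190)), -1))) = Add(Mul(-2484282, Rational(-1, 799175)), Mul(Rational(1, 11830), Pow(Add(-3, 595), -1))) = Add(Rational(2484282, 799175), Mul(Rational(1, 11830), Pow(592, -1))) = Add(Rational(2484282, 799175), Mul(Rational(1, 11830), Rational(1, 592))) = Add(Rational(2484282, 799175), Rational(1, 7003360)) = Rational(267666492103, 86106311200)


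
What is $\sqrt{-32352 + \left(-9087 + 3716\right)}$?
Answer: $i \sqrt{37723} \approx 194.22 i$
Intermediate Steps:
$\sqrt{-32352 + \left(-9087 + 3716\right)} = \sqrt{-32352 - 5371} = \sqrt{-37723} = i \sqrt{37723}$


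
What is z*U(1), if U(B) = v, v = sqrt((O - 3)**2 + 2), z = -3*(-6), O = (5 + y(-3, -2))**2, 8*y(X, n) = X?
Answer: 9*sqrt(1393521)/32 ≈ 332.01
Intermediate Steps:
y(X, n) = X/8
O = 1369/64 (O = (5 + (1/8)*(-3))**2 = (5 - 3/8)**2 = (37/8)**2 = 1369/64 ≈ 21.391)
z = 18
v = sqrt(1393521)/64 (v = sqrt((1369/64 - 3)**2 + 2) = sqrt((1177/64)**2 + 2) = sqrt(1385329/4096 + 2) = sqrt(1393521/4096) = sqrt(1393521)/64 ≈ 18.445)
U(B) = sqrt(1393521)/64
z*U(1) = 18*(sqrt(1393521)/64) = 9*sqrt(1393521)/32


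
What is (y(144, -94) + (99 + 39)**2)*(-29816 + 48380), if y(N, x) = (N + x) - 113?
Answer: 352363284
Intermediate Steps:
y(N, x) = -113 + N + x
(y(144, -94) + (99 + 39)**2)*(-29816 + 48380) = ((-113 + 144 - 94) + (99 + 39)**2)*(-29816 + 48380) = (-63 + 138**2)*18564 = (-63 + 19044)*18564 = 18981*18564 = 352363284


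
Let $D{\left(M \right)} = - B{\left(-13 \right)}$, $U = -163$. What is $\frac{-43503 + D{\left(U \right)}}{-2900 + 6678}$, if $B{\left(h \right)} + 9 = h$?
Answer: $- \frac{43481}{3778} \approx -11.509$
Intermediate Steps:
$B{\left(h \right)} = -9 + h$
$D{\left(M \right)} = 22$ ($D{\left(M \right)} = - (-9 - 13) = \left(-1\right) \left(-22\right) = 22$)
$\frac{-43503 + D{\left(U \right)}}{-2900 + 6678} = \frac{-43503 + 22}{-2900 + 6678} = - \frac{43481}{3778}$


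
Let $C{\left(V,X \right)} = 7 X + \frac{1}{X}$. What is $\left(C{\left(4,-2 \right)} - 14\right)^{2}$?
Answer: $\frac{3249}{4} \approx 812.25$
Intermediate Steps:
$C{\left(V,X \right)} = \frac{1}{X} + 7 X$
$\left(C{\left(4,-2 \right)} - 14\right)^{2} = \left(\left(\frac{1}{-2} + 7 \left(-2\right)\right) - 14\right)^{2} = \left(\left(- \frac{1}{2} - 14\right) - 14\right)^{2} = \left(- \frac{29}{2} - 14\right)^{2} = \left(- \frac{57}{2}\right)^{2} = \frac{3249}{4}$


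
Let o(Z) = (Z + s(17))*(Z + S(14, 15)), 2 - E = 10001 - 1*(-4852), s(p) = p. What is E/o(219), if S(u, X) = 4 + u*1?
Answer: -14851/55932 ≈ -0.26552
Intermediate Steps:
E = -14851 (E = 2 - (10001 - 1*(-4852)) = 2 - (10001 + 4852) = 2 - 1*14853 = 2 - 14853 = -14851)
S(u, X) = 4 + u
o(Z) = (17 + Z)*(18 + Z) (o(Z) = (Z + 17)*(Z + (4 + 14)) = (17 + Z)*(Z + 18) = (17 + Z)*(18 + Z))
E/o(219) = -14851/(306 + 219² + 35*219) = -14851/(306 + 47961 + 7665) = -14851/55932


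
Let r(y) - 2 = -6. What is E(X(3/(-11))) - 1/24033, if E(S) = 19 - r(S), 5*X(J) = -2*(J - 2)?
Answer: 552758/24033 ≈ 23.000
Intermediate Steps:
r(y) = -4 (r(y) = 2 - 6 = -4)
X(J) = ⅘ - 2*J/5 (X(J) = (-2*(J - 2))/5 = (-2*(-2 + J))/5 = (4 - 2*J)/5 = ⅘ - 2*J/5)
E(S) = 23 (E(S) = 19 - 1*(-4) = 19 + 4 = 23)
E(X(3/(-11))) - 1/24033 = 23 - 1/24033 = 552758/24033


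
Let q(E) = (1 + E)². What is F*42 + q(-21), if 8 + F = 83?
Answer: 3550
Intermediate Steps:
F = 75 (F = -8 + 83 = 75)
F*42 + q(-21) = 75*42 + (1 - 21)² = 3150 + (-20)² = 3150 + 400 = 3550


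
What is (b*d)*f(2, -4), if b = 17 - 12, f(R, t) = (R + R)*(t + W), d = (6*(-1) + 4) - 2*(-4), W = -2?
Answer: -720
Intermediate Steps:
d = 6 (d = (-6 + 4) + 8 = -2 + 8 = 6)
f(R, t) = 2*R*(-2 + t) (f(R, t) = (R + R)*(t - 2) = (2*R)*(-2 + t) = 2*R*(-2 + t))
b = 5
(b*d)*f(2, -4) = (5*6)*(2*2*(-2 - 4)) = 30*(2*2*(-6)) = 30*(-24) = -720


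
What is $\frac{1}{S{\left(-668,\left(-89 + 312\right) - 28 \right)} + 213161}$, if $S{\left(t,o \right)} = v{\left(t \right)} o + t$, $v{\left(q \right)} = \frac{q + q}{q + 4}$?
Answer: $\frac{83}{17669484} \approx 4.6974 \cdot 10^{-6}$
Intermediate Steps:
$v{\left(q \right)} = \frac{2 q}{4 + q}$
$S{\left(t,o \right)} = t + \frac{2 o t}{4 + t}$ ($S{\left(t,o \right)} = \frac{2 t}{4 + t} o + t = \frac{2 o t}{4 + t} + t = t + \frac{2 o t}{4 + t}$)
$\frac{1}{S{\left(-668,\left(-89 + 312\right) - 28 \right)} + 213161} = \frac{1}{- \frac{668 \left(4 - 668 + 2 \left(\left(-89 + 312\right) - 28\right)\right)}{4 - 668} + 213161} = \frac{1}{- \frac{668 \left(4 - 668 + 2 \left(223 - 28\right)\right)}{-664} + 213161} = \frac{1}{\left(-668\right) \left(- \frac{1}{664}\right) \left(4 - 668 + 2 \cdot 195\right) + 213161} = \frac{1}{\left(-668\right) \left(- \frac{1}{664}\right) \left(4 - 668 + 390\right) + 213161} = \frac{1}{\left(-668\right) \left(- \frac{1}{664}\right) \left(-274\right) + 213161} = \frac{1}{- \frac{22879}{83} + 213161} = \frac{1}{\frac{17669484}{83}} = \frac{83}{17669484}$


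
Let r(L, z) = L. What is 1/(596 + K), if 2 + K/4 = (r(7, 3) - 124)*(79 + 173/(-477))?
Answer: -53/1919356 ≈ -2.7613e-5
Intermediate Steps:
K = -1950944/53 (K = -8 + 4*((7 - 124)*(79 + 173/(-477))) = -8 + 4*(-117*(79 + 173*(-1/477))) = -8 + 4*(-117*(79 - 173/477)) = -8 + 4*(-117*37510/477) = -8 + 4*(-487630/53) = -8 - 1950520/53 = -1950944/53 ≈ -36810.)
1/(596 + K) = 1/(596 - 1950944/53) = 1/(-1919356/53) = -53/1919356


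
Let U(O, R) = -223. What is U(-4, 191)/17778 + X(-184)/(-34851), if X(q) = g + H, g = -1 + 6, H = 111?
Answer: -1092669/68842342 ≈ -0.015872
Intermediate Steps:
g = 5
X(q) = 116 (X(q) = 5 + 111 = 116)
U(-4, 191)/17778 + X(-184)/(-34851) = -223/17778 + 116/(-34851) = -223*1/17778 + 116*(-1/34851) = -223/17778 - 116/34851 = -1092669/68842342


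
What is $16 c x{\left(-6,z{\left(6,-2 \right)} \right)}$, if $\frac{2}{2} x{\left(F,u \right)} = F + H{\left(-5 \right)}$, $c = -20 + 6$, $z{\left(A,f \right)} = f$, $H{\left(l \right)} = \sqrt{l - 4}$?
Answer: $1344 - 672 i \approx 1344.0 - 672.0 i$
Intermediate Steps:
$H{\left(l \right)} = \sqrt{-4 + l}$
$c = -14$
$x{\left(F,u \right)} = F + 3 i$ ($x{\left(F,u \right)} = F + \sqrt{-4 - 5} = F + \sqrt{-9} = F + 3 i$)
$16 c x{\left(-6,z{\left(6,-2 \right)} \right)} = 16 \left(-14\right) \left(-6 + 3 i\right) = - 224 \left(-6 + 3 i\right) = 1344 - 672 i$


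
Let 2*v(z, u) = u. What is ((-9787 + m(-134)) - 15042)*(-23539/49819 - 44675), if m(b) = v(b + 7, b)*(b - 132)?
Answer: 202537550124/647 ≈ 3.1304e+8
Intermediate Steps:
v(z, u) = u/2
m(b) = b*(-132 + b)/2 (m(b) = (b/2)*(b - 132) = (b/2)*(-132 + b) = b*(-132 + b)/2)
((-9787 + m(-134)) - 15042)*(-23539/49819 - 44675) = ((-9787 + (½)*(-134)*(-132 - 134)) - 15042)*(-23539/49819 - 44675) = ((-9787 + (½)*(-134)*(-266)) - 15042)*(-23539*1/49819 - 44675) = ((-9787 + 17822) - 15042)*(-23539/49819 - 44675) = (8035 - 15042)*(-2225687364/49819) = -7007*(-2225687364/49819) = 202537550124/647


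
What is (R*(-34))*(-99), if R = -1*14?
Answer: -47124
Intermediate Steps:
R = -14
(R*(-34))*(-99) = -14*(-34)*(-99) = 476*(-99) = -47124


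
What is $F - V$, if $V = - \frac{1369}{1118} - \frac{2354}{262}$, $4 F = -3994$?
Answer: $- \frac{72371544}{73229} \approx -988.29$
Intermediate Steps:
$F = - \frac{1997}{2}$ ($F = \frac{1}{4} \left(-3994\right) = - \frac{1997}{2} \approx -998.5$)
$V = - \frac{1495225}{146458}$ ($V = \left(-1369\right) \frac{1}{1118} - \frac{1177}{131} = - \frac{1369}{1118} - \frac{1177}{131} = - \frac{1495225}{146458} \approx -10.209$)
$F - V = - \frac{1997}{2} - - \frac{1495225}{146458} = - \frac{1997}{2} + \frac{1495225}{146458} = - \frac{72371544}{73229}$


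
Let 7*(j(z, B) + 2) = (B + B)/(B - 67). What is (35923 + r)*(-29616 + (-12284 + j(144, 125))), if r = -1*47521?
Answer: 98652367638/203 ≈ 4.8597e+8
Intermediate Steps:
j(z, B) = -2 + 2*B/(7*(-67 + B)) (j(z, B) = -2 + ((B + B)/(B - 67))/7 = -2 + ((2*B)/(-67 + B))/7 = -2 + (2*B/(-67 + B))/7 = -2 + 2*B/(7*(-67 + B)))
r = -47521
(35923 + r)*(-29616 + (-12284 + j(144, 125))) = (35923 - 47521)*(-29616 + (-12284 + 2*(469 - 6*125)/(7*(-67 + 125)))) = -11598*(-29616 + (-12284 + (2/7)*(469 - 750)/58)) = -11598*(-29616 + (-12284 + (2/7)*(1/58)*(-281))) = -11598*(-29616 + (-12284 - 281/203)) = -11598*(-29616 - 2493933/203) = -11598*(-8505981/203) = 98652367638/203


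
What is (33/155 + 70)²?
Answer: 118439689/24025 ≈ 4929.9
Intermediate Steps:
(33/155 + 70)² = (10883/155)² = 118439689/24025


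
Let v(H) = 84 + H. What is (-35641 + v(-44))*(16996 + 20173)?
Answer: -1323253569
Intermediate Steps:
(-35641 + v(-44))*(16996 + 20173) = (-35641 + (84 - 44))*(16996 + 20173) = (-35641 + 40)*37169 = -35601*37169 = -1323253569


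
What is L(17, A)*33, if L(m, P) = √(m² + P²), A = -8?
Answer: 33*√353 ≈ 620.01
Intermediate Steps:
L(m, P) = √(P² + m²)
L(17, A)*33 = √((-8)² + 17²)*33 = √(64 + 289)*33 = √353*33 = 33*√353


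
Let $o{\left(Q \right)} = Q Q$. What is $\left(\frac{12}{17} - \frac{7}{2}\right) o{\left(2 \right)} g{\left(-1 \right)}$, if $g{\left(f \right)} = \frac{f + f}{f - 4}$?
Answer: $- \frac{76}{17} \approx -4.4706$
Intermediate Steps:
$o{\left(Q \right)} = Q^{2}$
$g{\left(f \right)} = \frac{2 f}{-4 + f}$
$\left(\frac{12}{17} - \frac{7}{2}\right) o{\left(2 \right)} g{\left(-1 \right)} = \left(\frac{12}{17} - \frac{7}{2}\right) 2^{2} \cdot 2 \left(-1\right) \frac{1}{-4 - 1} = \left(12 \cdot \frac{1}{17} - \frac{7}{2}\right) 4 \cdot 2 \left(-1\right) \frac{1}{-5} = \left(\frac{12}{17} - \frac{7}{2}\right) 4 \cdot 2 \left(-1\right) \left(- \frac{1}{5}\right) = \left(- \frac{95}{34}\right) 4 \cdot \frac{2}{5} = \left(- \frac{190}{17}\right) \frac{2}{5} = - \frac{76}{17}$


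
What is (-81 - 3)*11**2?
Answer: -10164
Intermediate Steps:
(-81 - 3)*11**2 = -84*121 = -10164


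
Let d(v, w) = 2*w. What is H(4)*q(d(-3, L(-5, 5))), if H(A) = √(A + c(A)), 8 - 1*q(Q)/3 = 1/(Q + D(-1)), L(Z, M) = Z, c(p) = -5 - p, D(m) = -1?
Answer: 267*I*√5/11 ≈ 54.275*I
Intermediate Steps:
q(Q) = 24 - 3/(-1 + Q) (q(Q) = 24 - 3/(Q - 1) = 24 - 3/(-1 + Q))
H(A) = I*√5 (H(A) = √(A + (-5 - A)) = √(-5) = I*√5)
H(4)*q(d(-3, L(-5, 5))) = (I*√5)*(3*(-9 + 8*(2*(-5)))/(-1 + 2*(-5))) = (I*√5)*(3*(-9 + 8*(-10))/(-1 - 10)) = (I*√5)*(3*(-9 - 80)/(-11)) = (I*√5)*(3*(-1/11)*(-89)) = (I*√5)*(267/11) = 267*I*√5/11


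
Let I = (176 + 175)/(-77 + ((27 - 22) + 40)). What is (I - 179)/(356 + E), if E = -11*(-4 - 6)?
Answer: -6079/14912 ≈ -0.40766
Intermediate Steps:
E = 110 (E = -11*(-10) = 110)
I = -351/32 (I = 351/(-77 + (5 + 40)) = 351/(-77 + 45) = 351/(-32) = 351*(-1/32) = -351/32 ≈ -10.969)
(I - 179)/(356 + E) = (-351/32 - 179)/(356 + 110) = -6079/32/466 = -6079/32*1/466 = -6079/14912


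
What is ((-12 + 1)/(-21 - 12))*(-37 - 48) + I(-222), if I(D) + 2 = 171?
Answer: 422/3 ≈ 140.67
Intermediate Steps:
I(D) = 169 (I(D) = -2 + 171 = 169)
((-12 + 1)/(-21 - 12))*(-37 - 48) + I(-222) = ((-12 + 1)/(-21 - 12))*(-37 - 48) + 169 = -11/(-33)*(-85) + 169 = -11*(-1/33)*(-85) + 169 = (1/3)*(-85) + 169 = -85/3 + 169 = 422/3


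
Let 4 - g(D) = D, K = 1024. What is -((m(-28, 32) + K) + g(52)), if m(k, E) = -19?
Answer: -957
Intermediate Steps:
g(D) = 4 - D
-((m(-28, 32) + K) + g(52)) = -((-19 + 1024) + (4 - 1*52)) = -(1005 + (4 - 52)) = -(1005 - 48) = -1*957 = -957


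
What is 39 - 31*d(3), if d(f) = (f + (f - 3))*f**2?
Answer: -798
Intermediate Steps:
d(f) = f**2*(-3 + 2*f) (d(f) = (f + (-3 + f))*f**2 = (-3 + 2*f)*f**2 = f**2*(-3 + 2*f))
39 - 31*d(3) = 39 - 31*3**2*(-3 + 2*3) = 39 - 279*(-3 + 6) = 39 - 279*3 = 39 - 31*27 = 39 - 837 = -798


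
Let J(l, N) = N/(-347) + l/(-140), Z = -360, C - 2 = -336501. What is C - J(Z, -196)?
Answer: -817363689/2429 ≈ -3.3650e+5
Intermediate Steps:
C = -336499 (C = 2 - 336501 = -336499)
J(l, N) = -l/140 - N/347 (J(l, N) = N*(-1/347) + l*(-1/140) = -N/347 - l/140 = -l/140 - N/347)
C - J(Z, -196) = -336499 - (-1/140*(-360) - 1/347*(-196)) = -336499 - (18/7 + 196/347) = -336499 - 1*7618/2429 = -336499 - 7618/2429 = -817363689/2429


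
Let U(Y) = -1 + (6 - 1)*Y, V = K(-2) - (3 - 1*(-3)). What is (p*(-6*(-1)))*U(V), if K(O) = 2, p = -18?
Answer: 2268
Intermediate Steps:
V = -4 (V = 2 - (3 - 1*(-3)) = 2 - (3 + 3) = 2 - 1*6 = 2 - 6 = -4)
U(Y) = -1 + 5*Y
(p*(-6*(-1)))*U(V) = (-(-108)*(-1))*(-1 + 5*(-4)) = (-18*6)*(-1 - 20) = -108*(-21) = 2268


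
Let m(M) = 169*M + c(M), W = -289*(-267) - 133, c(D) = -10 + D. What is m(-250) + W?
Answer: 34520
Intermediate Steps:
W = 77030 (W = 77163 - 133 = 77030)
m(M) = -10 + 170*M (m(M) = 169*M + (-10 + M) = -10 + 170*M)
m(-250) + W = (-10 + 170*(-250)) + 77030 = (-10 - 42500) + 77030 = -42510 + 77030 = 34520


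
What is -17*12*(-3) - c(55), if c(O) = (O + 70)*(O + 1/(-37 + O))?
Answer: -112859/18 ≈ -6269.9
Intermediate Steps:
c(O) = (70 + O)*(O + 1/(-37 + O))
-17*12*(-3) - c(55) = -17*12*(-3) - (70 + 55**3 - 2589*55 + 33*55**2)/(-37 + 55) = -204*(-3) - (70 + 166375 - 142395 + 33*3025)/18 = 612 - (70 + 166375 - 142395 + 99825)/18 = 612 - 123875/18 = -112859/18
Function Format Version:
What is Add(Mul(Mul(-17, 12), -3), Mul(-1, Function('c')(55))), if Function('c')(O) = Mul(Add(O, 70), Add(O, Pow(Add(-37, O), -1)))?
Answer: Rational(-112859, 18) ≈ -6269.9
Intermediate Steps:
Function('c')(O) = Mul(Add(70, O), Add(O, Pow(Add(-37, O), -1)))
Add(Mul(Mul(-17, 12), -3), Mul(-1, Function('c')(55))) = Add(Mul(Mul(-17, 12), -3), Mul(-1, Mul(Pow(Add(-37, 55), -1), Add(70, Pow(55, 3), Mul(-2589, 55), Mul(33, Pow(55, 2)))))) = Add(Mul(-204, -3), Mul(-1, Mul(Pow(18, -1), Add(70, 166375, -142395, Mul(33, 3025))))) = Add(612, Mul(-1, Mul(Rational(1, 18), Add(70, 166375, -142395, 99825)))) = Add(612, Mul(-1, Mul(Rational(1, 18), 123875))) = Add(612, Mul(-1, Rational(123875, 18))) = Add(612, Rational(-123875, 18)) = Rational(-112859, 18)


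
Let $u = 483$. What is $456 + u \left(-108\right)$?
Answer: $-51708$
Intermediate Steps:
$456 + u \left(-108\right) = 456 + 483 \left(-108\right) = 456 - 52164 = -51708$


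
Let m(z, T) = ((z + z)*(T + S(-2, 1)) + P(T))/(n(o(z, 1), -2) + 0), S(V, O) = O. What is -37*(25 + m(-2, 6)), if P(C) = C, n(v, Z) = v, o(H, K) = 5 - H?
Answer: -5661/7 ≈ -808.71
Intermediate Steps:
m(z, T) = (T + 2*z*(1 + T))/(5 - z) (m(z, T) = ((z + z)*(T + 1) + T)/((5 - z) + 0) = ((2*z)*(1 + T) + T)/(5 - z) = (2*z*(1 + T) + T)/(5 - z) = (T + 2*z*(1 + T))/(5 - z))
-37*(25 + m(-2, 6)) = -37*(25 + (-1*6 - 2*(-2) - 2*6*(-2))/(-5 - 2)) = -37*(25 + (-6 + 4 + 24)/(-7)) = -37*(25 - 1/7*22) = -37*(25 - 22/7) = -37*153/7 = -5661/7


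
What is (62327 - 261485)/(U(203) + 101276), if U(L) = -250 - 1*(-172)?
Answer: -99579/50599 ≈ -1.9680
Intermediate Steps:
U(L) = -78 (U(L) = -250 + 172 = -78)
(62327 - 261485)/(U(203) + 101276) = (62327 - 261485)/(-78 + 101276) = -199158/101198 = -199158*1/101198 = -99579/50599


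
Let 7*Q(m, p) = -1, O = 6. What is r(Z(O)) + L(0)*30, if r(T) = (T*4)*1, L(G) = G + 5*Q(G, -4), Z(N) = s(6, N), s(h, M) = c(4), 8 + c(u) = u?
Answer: -262/7 ≈ -37.429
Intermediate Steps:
Q(m, p) = -1/7 (Q(m, p) = (1/7)*(-1) = -1/7)
c(u) = -8 + u
s(h, M) = -4 (s(h, M) = -8 + 4 = -4)
Z(N) = -4
L(G) = -5/7 + G (L(G) = G + 5*(-1/7) = G - 5/7 = -5/7 + G)
r(T) = 4*T (r(T) = (4*T)*1 = 4*T)
r(Z(O)) + L(0)*30 = 4*(-4) + (-5/7 + 0)*30 = -16 - 5/7*30 = -16 - 150/7 = -262/7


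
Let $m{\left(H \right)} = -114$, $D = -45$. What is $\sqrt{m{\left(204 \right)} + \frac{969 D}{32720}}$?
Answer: $\frac{i \sqrt{308687433}}{1636} \approx 10.739 i$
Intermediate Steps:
$\sqrt{m{\left(204 \right)} + \frac{969 D}{32720}} = \sqrt{-114 + \frac{969 \left(-45\right)}{32720}} = \sqrt{-114 - \frac{8721}{6544}} = \sqrt{- \frac{754737}{6544}} = \frac{i \sqrt{308687433}}{1636}$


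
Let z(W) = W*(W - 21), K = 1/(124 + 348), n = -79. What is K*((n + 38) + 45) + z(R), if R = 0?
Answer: 1/118 ≈ 0.0084746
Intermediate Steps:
K = 1/472 ≈ 0.0021186
z(W) = W*(-21 + W)
K*((n + 38) + 45) + z(R) = ((-79 + 38) + 45)/472 + 0*(-21 + 0) = (-41 + 45)/472 + 0*(-21) = (1/472)*4 + 0 = 1/118 + 0 = 1/118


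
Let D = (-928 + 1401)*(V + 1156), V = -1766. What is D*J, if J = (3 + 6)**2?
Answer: -23370930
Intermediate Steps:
J = 81 (J = 9**2 = 81)
D = -288530 (D = (-928 + 1401)*(-1766 + 1156) = 473*(-610) = -288530)
D*J = -288530*81 = -23370930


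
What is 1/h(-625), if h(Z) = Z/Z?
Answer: 1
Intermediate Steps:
h(Z) = 1
1/h(-625) = 1/1 = 1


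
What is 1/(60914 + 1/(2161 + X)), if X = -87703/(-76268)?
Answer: 164902851/10044892342082 ≈ 1.6417e-5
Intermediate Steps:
X = 87703/76268 (X = -87703*(-1/76268) = 87703/76268 ≈ 1.1499)
1/(60914 + 1/(2161 + X)) = 1/(60914 + 1/(2161 + 87703/76268)) = 1/(60914 + 1/(164902851/76268)) = 1/(60914 + 76268/164902851) = 1/(10044892342082/164902851) = 164902851/10044892342082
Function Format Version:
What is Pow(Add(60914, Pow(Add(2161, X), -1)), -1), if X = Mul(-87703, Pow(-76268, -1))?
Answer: Rational(164902851, 10044892342082) ≈ 1.6417e-5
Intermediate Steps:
X = Rational(87703, 76268) (X = Mul(-87703, Rational(-1, 76268)) = Rational(87703, 76268) ≈ 1.1499)
Pow(Add(60914, Pow(Add(2161, X), -1)), -1) = Pow(Add(60914, Pow(Add(2161, Rational(87703, 76268)), -1)), -1) = Pow(Add(60914, Pow(Rational(164902851, 76268), -1)), -1) = Pow(Add(60914, Rational(76268, 164902851)), -1) = Pow(Rational(10044892342082, 164902851), -1) = Rational(164902851, 10044892342082)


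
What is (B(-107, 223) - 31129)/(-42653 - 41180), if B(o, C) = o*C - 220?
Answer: 55210/83833 ≈ 0.65857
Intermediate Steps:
B(o, C) = -220 + C*o (B(o, C) = C*o - 220 = -220 + C*o)
(B(-107, 223) - 31129)/(-42653 - 41180) = ((-220 + 223*(-107)) - 31129)/(-42653 - 41180) = ((-220 - 23861) - 31129)/(-83833) = (-24081 - 31129)*(-1/83833) = -55210*(-1/83833) = 55210/83833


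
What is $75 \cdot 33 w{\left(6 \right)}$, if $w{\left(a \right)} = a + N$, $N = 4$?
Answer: $24750$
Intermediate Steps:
$w{\left(a \right)} = 4 + a$ ($w{\left(a \right)} = a + 4 = 4 + a$)
$75 \cdot 33 w{\left(6 \right)} = 75 \cdot 33 \left(4 + 6\right) = 2475 \cdot 10 = 24750$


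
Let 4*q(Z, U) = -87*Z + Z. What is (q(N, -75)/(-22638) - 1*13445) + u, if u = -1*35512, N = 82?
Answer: -1108286803/22638 ≈ -48957.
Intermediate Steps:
q(Z, U) = -43*Z/2 (q(Z, U) = (-87*Z + Z)/4 = (-86*Z)/4 = -43*Z/2)
u = -35512
(q(N, -75)/(-22638) - 1*13445) + u = (-43/2*82/(-22638) - 1*13445) - 35512 = (-1763*(-1/22638) - 13445) - 35512 = (1763/22638 - 13445) - 35512 = -304366147/22638 - 35512 = -1108286803/22638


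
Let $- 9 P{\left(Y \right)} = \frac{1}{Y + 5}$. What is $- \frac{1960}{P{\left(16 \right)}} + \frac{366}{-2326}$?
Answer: $\frac{430821537}{1163} \approx 3.7044 \cdot 10^{5}$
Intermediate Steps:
$P{\left(Y \right)} = - \frac{1}{9 \left(5 + Y\right)}$ ($P{\left(Y \right)} = - \frac{1}{9 \left(Y + 5\right)} = - \frac{1}{9 \left(5 + Y\right)}$)
$- \frac{1960}{P{\left(16 \right)}} + \frac{366}{-2326} = - \frac{1960}{\left(-1\right) \frac{1}{45 + 9 \cdot 16}} + \frac{366}{-2326} = - \frac{1960}{\left(-1\right) \frac{1}{45 + 144}} + 366 \left(- \frac{1}{2326}\right) = - \frac{1960}{\left(-1\right) \frac{1}{189}} - \frac{183}{1163} = - \frac{1960}{- \frac{1}{189}} - \frac{183}{1163} = \left(-1960\right) \left(-189\right) - \frac{183}{1163} = 370440 - \frac{183}{1163} = \frac{430821537}{1163}$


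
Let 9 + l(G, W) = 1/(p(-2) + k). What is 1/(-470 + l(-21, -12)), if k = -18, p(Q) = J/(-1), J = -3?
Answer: -15/7186 ≈ -0.0020874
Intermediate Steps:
p(Q) = 3 (p(Q) = -3/(-1) = -3*(-1) = 3)
l(G, W) = -136/15 (l(G, W) = -9 + 1/(3 - 18) = -9 + 1/(-15) = -9 - 1/15 = -136/15)
1/(-470 + l(-21, -12)) = 1/(-470 - 136/15) = 1/(-7186/15) = -15/7186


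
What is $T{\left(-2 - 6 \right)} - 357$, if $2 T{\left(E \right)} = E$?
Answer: $-361$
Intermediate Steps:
$T{\left(E \right)} = \frac{E}{2}$
$T{\left(-2 - 6 \right)} - 357 = \frac{-2 - 6}{2} - 357 = \frac{1}{2} \left(-8\right) - 357 = -4 - 357 = -361$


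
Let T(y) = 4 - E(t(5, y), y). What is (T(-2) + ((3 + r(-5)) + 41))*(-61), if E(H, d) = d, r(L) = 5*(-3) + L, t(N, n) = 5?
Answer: -1830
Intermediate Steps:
r(L) = -15 + L
T(y) = 4 - y
(T(-2) + ((3 + r(-5)) + 41))*(-61) = ((4 - 1*(-2)) + ((3 + (-15 - 5)) + 41))*(-61) = ((4 + 2) + ((3 - 20) + 41))*(-61) = (6 + (-17 + 41))*(-61) = (6 + 24)*(-61) = 30*(-61) = -1830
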